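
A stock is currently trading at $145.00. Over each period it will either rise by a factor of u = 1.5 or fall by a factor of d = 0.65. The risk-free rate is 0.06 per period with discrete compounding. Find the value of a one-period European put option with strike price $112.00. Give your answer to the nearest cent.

$8.67

Risk-neutral probability p = (1 + 0.06 − 0.65)/(1.5 − 0.65) = 0.4100/0.8500 = 0.4824
Terminal stock prices: S_u = 217.5, S_d = 94.25
Terminal payoffs (K − S): max(-105.5, 0) = 0, max(17.75, 0) = 17.75
Node 0 (S = 145): V_0 = 1/1.06·[0.4824·0.0000 + 0.5176·17.7500] = 8.6681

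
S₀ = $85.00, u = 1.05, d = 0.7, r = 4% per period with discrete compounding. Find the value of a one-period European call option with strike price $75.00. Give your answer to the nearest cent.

Risk-neutral probability p = (1 + 0.04 − 0.7)/(1.05 − 0.7) = 0.3400/0.3500 = 0.9714
Terminal stock prices: S_u = 89.25, S_d = 59.5
Terminal payoffs (S − K): max(14.25, 0) = 14.25, max(-15.5, 0) = 0
Node 0 (S = 85): V_0 = 1/1.04·[0.9714·14.2500 + 0.0286·0.0000] = 13.3104

$13.31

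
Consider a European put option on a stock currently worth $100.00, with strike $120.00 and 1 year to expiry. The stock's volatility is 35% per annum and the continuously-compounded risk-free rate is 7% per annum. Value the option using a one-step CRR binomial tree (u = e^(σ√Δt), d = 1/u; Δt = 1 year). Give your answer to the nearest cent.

CRR parameters: u = e^(σ√Δt) = e^(0.35·√1) = 1.4191, d = 1/u = 0.7047
Per-period rate: rΔt = 0.07·1 = 0.07, so R = e^0.07 = 1.0725
Risk-neutral probability p = (e^0.07 − 0.7047)/(1.4191 − 0.7047) = 0.3678/0.7144 = 0.5149
Terminal stock prices: S_u = 141.9, S_d = 70.47
Terminal payoffs (K − S): max(-21.91, 0) = 0, max(49.53, 0) = 49.53
Node 0 (S = 100): V_0 = e^(−0.07)·[0.5149·0.0000 + 0.4851·49.5312] = 22.4041

$22.40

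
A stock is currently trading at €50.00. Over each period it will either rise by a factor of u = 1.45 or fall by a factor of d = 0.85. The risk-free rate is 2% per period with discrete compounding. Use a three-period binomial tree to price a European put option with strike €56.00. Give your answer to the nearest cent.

€10.26

Risk-neutral probability p = (1 + 0.02 − 0.85)/(1.45 − 0.85) = 0.1700/0.6000 = 0.2833
Terminal stock prices: S_uuu = 152.4, S_uud = 89.36, S_udd = 52.38, S_ddd = 30.71
Terminal payoffs (K − S): max(-96.43, 0) = 0, max(-33.36, 0) = 0, max(3.619, 0) = 3.619, max(25.29, 0) = 25.29
Node uu (S = 105.1): V_uu = 1/1.02·[0.2833·0.0000 + 0.7167·0.0000] = 0.0000
Node ud (S = 61.62): V_ud = 1/1.02·[0.2833·0.0000 + 0.7167·3.6188] = 2.5426
Node dd (S = 36.12): V_dd = 1/1.02·[0.2833·3.6188 + 0.7167·25.2938] = 18.7770
Node u (S = 72.5): V_u = 1/1.02·[0.2833·0.0000 + 0.7167·2.5426] = 1.7865
Node d (S = 42.5): V_d = 1/1.02·[0.2833·2.5426 + 0.7167·18.7770] = 13.8992
Node 0 (S = 50): V_0 = 1/1.02·[0.2833·1.7865 + 0.7167·13.8992] = 10.2620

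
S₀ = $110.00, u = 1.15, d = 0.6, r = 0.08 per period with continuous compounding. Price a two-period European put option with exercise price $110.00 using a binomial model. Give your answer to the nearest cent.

Risk-neutral probability p = (e^0.08 − 0.6)/(1.15 − 0.6) = 0.4833/0.5500 = 0.8787
Terminal stock prices: S_uu = 145.5, S_ud = 75.9, S_dd = 39.6
Terminal payoffs (K − S): max(-35.47, 0) = 0, max(34.1, 0) = 34.1, max(70.4, 0) = 70.4
Node u (S = 126.5): V_u = e^(−0.08)·[0.8787·0.0000 + 0.1213·34.1000] = 3.8182
Node d (S = 66): V_d = e^(−0.08)·[0.8787·34.1000 + 0.1213·70.4000] = 35.5428
Node 0 (S = 110): V_0 = e^(−0.08)·[0.8787·3.8182 + 0.1213·35.5428] = 7.0769

$7.08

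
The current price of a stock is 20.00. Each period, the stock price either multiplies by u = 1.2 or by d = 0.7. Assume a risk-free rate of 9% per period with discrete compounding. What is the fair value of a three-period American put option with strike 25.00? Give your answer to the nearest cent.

5.00

Risk-neutral probability p = (1 + 0.09 − 0.7)/(1.2 − 0.7) = 0.3900/0.5000 = 0.7800
Terminal stock prices: S_uuu = 34.56, S_uud = 20.16, S_udd = 11.76, S_ddd = 6.86
Terminal payoffs (K − S): max(-9.56, 0) = 0, max(4.84, 0) = 4.84, max(13.24, 0) = 13.24, max(18.14, 0) = 18.14
Node uu (S = 28.8): continuation = 1/1.09·[0.7800·0.0000 + 0.2200·4.8400] = 0.9769; exercise value = 0.0000 ≤ continuation, so V_uu = 0.9769
Node ud (S = 16.8): continuation = 1/1.09·[0.7800·4.8400 + 0.2200·13.2400] = 6.1358; exercise value = 8.2000 > continuation, so V_ud = 8.2000 (exercise)
Node dd (S = 9.8): continuation = 1/1.09·[0.7800·13.2400 + 0.2200·18.1400] = 13.1358; exercise value = 15.2000 > continuation, so V_dd = 15.2000 (exercise)
Node u (S = 24): continuation = 1/1.09·[0.7800·0.9769 + 0.2200·8.2000] = 2.3541; exercise value = 1.0000 ≤ continuation, so V_u = 2.3541
Node d (S = 14): continuation = 1/1.09·[0.7800·8.2000 + 0.2200·15.2000] = 8.9358; exercise value = 11.0000 > continuation, so V_d = 11.0000 (exercise)
Node 0 (S = 20): continuation = 1/1.09·[0.7800·2.3541 + 0.2200·11.0000] = 3.9048; exercise value = 5.0000 > continuation, so V_0 = 5.0000 (exercise)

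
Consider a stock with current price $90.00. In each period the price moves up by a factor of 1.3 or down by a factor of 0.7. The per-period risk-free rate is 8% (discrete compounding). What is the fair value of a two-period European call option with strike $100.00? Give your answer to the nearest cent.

$17.92

Risk-neutral probability p = (1 + 0.08 − 0.7)/(1.3 − 0.7) = 0.3800/0.6000 = 0.6333
Terminal stock prices: S_uu = 152.1, S_ud = 81.9, S_dd = 44.1
Terminal payoffs (S − K): max(52.1, 0) = 52.1, max(-18.1, 0) = 0, max(-55.9, 0) = 0
Node u (S = 117): V_u = 1/1.08·[0.6333·52.1000 + 0.3667·0.0000] = 30.5525
Node d (S = 63): V_d = 1/1.08·[0.6333·0.0000 + 0.3667·0.0000] = 0.0000
Node 0 (S = 90): V_0 = 1/1.08·[0.6333·30.5525 + 0.3667·0.0000] = 17.9166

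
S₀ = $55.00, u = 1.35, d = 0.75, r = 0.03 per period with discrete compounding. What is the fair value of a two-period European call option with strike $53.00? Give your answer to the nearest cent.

$10.96

Risk-neutral probability p = (1 + 0.03 − 0.75)/(1.35 − 0.75) = 0.2800/0.6000 = 0.4667
Terminal stock prices: S_uu = 100.2, S_ud = 55.69, S_dd = 30.94
Terminal payoffs (S − K): max(47.24, 0) = 47.24, max(2.688, 0) = 2.688, max(-22.06, 0) = 0
Node u (S = 74.25): V_u = 1/1.03·[0.4667·47.2375 + 0.5333·2.6875] = 22.7937
Node d (S = 41.25): V_d = 1/1.03·[0.4667·2.6875 + 0.5333·0.0000] = 1.2176
Node 0 (S = 55): V_0 = 1/1.03·[0.4667·22.7937 + 0.5333·1.2176] = 10.9577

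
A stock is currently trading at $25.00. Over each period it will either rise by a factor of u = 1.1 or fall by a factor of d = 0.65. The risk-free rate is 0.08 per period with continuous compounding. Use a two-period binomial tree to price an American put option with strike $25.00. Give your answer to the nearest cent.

$0.52

Risk-neutral probability p = (e^0.08 − 0.65)/(1.1 − 0.65) = 0.4333/0.4500 = 0.9629
Terminal stock prices: S_uu = 30.25, S_ud = 17.88, S_dd = 10.56
Terminal payoffs (K − S): max(-5.25, 0) = 0, max(7.125, 0) = 7.125, max(14.44, 0) = 14.44
Node u (S = 27.5): continuation = e^(−0.08)·[0.9629·0.0000 + 0.0371·7.1250] = 0.2443; exercise value = 0.0000 ≤ continuation, so V_u = 0.2443
Node d (S = 16.25): continuation = e^(−0.08)·[0.9629·7.1250 + 0.0371·14.4375] = 6.8279; exercise value = 8.7500 > continuation, so V_d = 8.7500 (exercise)
Node 0 (S = 25): continuation = e^(−0.08)·[0.9629·0.2443 + 0.0371·8.7500] = 0.5171; exercise value = 0.0000 ≤ continuation, so V_0 = 0.5171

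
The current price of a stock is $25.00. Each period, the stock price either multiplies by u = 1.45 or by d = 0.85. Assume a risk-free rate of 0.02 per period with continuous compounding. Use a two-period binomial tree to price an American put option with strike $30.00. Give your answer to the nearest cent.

$6.14

Risk-neutral probability p = (e^0.02 − 0.85)/(1.45 − 0.85) = 0.1702/0.6000 = 0.2837
Terminal stock prices: S_uu = 52.56, S_ud = 30.81, S_dd = 18.06
Terminal payoffs (K − S): max(-22.56, 0) = 0, max(-0.8125, 0) = 0, max(11.94, 0) = 11.94
Node u (S = 36.25): continuation = e^(−0.02)·[0.2837·0.0000 + 0.7163·0.0000] = 0.0000; exercise value = 0.0000 ≤ continuation, so V_u = 0.0000
Node d (S = 21.25): continuation = e^(−0.02)·[0.2837·0.0000 + 0.7163·11.9375] = 8.3819; exercise value = 8.7500 > continuation, so V_d = 8.7500 (exercise)
Node 0 (S = 25): continuation = e^(−0.02)·[0.2837·0.0000 + 0.7163·8.7500] = 6.1438; exercise value = 5.0000 ≤ continuation, so V_0 = 6.1438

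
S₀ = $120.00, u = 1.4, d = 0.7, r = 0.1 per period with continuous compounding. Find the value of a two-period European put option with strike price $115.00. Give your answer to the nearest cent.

$8.16

Risk-neutral probability p = (e^0.1 − 0.7)/(1.4 − 0.7) = 0.4052/0.7000 = 0.5788
Terminal stock prices: S_uu = 235.2, S_ud = 117.6, S_dd = 58.8
Terminal payoffs (K − S): max(-120.2, 0) = 0, max(-2.6, 0) = 0, max(56.2, 0) = 56.2
Node u (S = 168): V_u = e^(−0.1)·[0.5788·0.0000 + 0.4212·0.0000] = 0.0000
Node d (S = 84): V_d = e^(−0.1)·[0.5788·0.0000 + 0.4212·56.2000] = 21.4180
Node 0 (S = 120): V_0 = e^(−0.1)·[0.5788·0.0000 + 0.4212·21.4180] = 8.1625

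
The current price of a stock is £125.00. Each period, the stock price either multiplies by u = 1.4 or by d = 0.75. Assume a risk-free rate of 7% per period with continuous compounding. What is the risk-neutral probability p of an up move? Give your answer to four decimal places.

Risk-neutral probability p = (e^0.07 − 0.75)/(1.4 − 0.75) = 0.3225/0.6500 = 0.4962

p = 0.4962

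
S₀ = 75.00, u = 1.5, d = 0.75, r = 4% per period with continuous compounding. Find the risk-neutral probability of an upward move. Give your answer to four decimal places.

p = 0.3877

Risk-neutral probability p = (e^0.04 − 0.75)/(1.5 − 0.75) = 0.2908/0.7500 = 0.3877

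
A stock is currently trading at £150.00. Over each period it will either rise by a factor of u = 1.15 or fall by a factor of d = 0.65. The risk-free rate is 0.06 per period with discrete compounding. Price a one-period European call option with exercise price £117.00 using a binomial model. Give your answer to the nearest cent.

£42.93

Risk-neutral probability p = (1 + 0.06 − 0.65)/(1.15 − 0.65) = 0.4100/0.5000 = 0.8200
Terminal stock prices: S_u = 172.5, S_d = 97.5
Terminal payoffs (S − K): max(55.5, 0) = 55.5, max(-19.5, 0) = 0
Node 0 (S = 150): V_0 = 1/1.06·[0.8200·55.5000 + 0.1800·0.0000] = 42.9340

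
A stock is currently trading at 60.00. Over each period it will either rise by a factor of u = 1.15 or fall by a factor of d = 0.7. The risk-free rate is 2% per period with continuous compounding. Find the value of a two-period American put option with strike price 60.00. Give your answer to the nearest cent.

Risk-neutral probability p = (e^0.02 − 0.7)/(1.15 − 0.7) = 0.3202/0.4500 = 0.7116
Terminal stock prices: S_uu = 79.35, S_ud = 48.3, S_dd = 29.4
Terminal payoffs (K − S): max(-19.35, 0) = 0, max(11.7, 0) = 11.7, max(30.6, 0) = 30.6
Node u (S = 69): continuation = e^(−0.02)·[0.7116·0.0000 + 0.2884·11.7000] = 3.3079; exercise value = 0.0000 ≤ continuation, so V_u = 3.3079
Node d (S = 42): continuation = e^(−0.02)·[0.7116·11.7000 + 0.2884·30.6000] = 16.8119; exercise value = 18.0000 > continuation, so V_d = 18.0000 (exercise)
Node 0 (S = 60): continuation = e^(−0.02)·[0.7116·3.3079 + 0.2884·18.0000] = 7.3963; exercise value = 0.0000 ≤ continuation, so V_0 = 7.3963

7.40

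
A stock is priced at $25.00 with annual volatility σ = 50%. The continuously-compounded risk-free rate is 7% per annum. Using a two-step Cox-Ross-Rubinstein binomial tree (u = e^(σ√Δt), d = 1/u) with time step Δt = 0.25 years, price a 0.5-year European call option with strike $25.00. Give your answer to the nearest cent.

$3.50

CRR parameters: u = e^(σ√Δt) = e^(0.5·√0.25) = 1.2840, d = 1/u = 0.7788
Per-period rate: rΔt = 0.07·0.25 = 0.0175, so R = e^0.0175 = 1.0177
Risk-neutral probability p = (e^0.0175 − 0.7788)/(1.2840 − 0.7788) = 0.2389/0.5052 = 0.4728
Terminal stock prices: S_uu = 41.22, S_ud = 25, S_dd = 15.16
Terminal payoffs (S − K): max(16.22, 0) = 16.22, max(0, 0) = 0, max(-9.837, 0) = 0
Node u (S = 32.1): V_u = e^(−0.0175)·[0.4728·16.2180 + 0.5272·0.0000] = 7.5343
Node d (S = 19.47): V_d = e^(−0.0175)·[0.4728·0.0000 + 0.5272·0.0000] = 0.0000
Node 0 (S = 25): V_0 = e^(−0.0175)·[0.4728·7.5343 + 0.5272·0.0000] = 3.5002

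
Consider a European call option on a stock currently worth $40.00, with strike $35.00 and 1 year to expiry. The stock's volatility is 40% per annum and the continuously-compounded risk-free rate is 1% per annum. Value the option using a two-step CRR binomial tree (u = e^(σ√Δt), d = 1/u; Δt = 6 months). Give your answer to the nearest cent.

CRR parameters: u = e^(σ√Δt) = e^(0.4·√0.5) = 1.3269, d = 1/u = 0.7536
Per-period rate: rΔt = 0.01·0.5 = 0.005, so R = e^0.005 = 1.0050
Risk-neutral probability p = (e^0.005 − 0.7536)/(1.3269 − 0.7536) = 0.2514/0.5733 = 0.4385
Terminal stock prices: S_uu = 70.43, S_ud = 40, S_dd = 22.72
Terminal payoffs (S − K): max(35.43, 0) = 35.43, max(5, 0) = 5, max(-12.28, 0) = 0
Node u (S = 53.08): V_u = e^(−0.005)·[0.4385·35.4262 + 0.5615·5.0000] = 18.2504
Node d (S = 30.15): V_d = e^(−0.005)·[0.4385·5.0000 + 0.5615·0.0000] = 2.1816
Node 0 (S = 40): V_0 = e^(−0.005)·[0.4385·18.2504 + 0.5615·2.1816] = 9.1818

$9.18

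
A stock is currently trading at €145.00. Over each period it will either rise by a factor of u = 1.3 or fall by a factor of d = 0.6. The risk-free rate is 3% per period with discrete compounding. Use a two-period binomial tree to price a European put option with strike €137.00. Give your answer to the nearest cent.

€22.57

Risk-neutral probability p = (1 + 0.03 − 0.6)/(1.3 − 0.6) = 0.4300/0.7000 = 0.6143
Terminal stock prices: S_uu = 245.1, S_ud = 113.1, S_dd = 52.2
Terminal payoffs (K − S): max(-108.1, 0) = 0, max(23.9, 0) = 23.9, max(84.8, 0) = 84.8
Node u (S = 188.5): V_u = 1/1.03·[0.6143·0.0000 + 0.3857·23.9000] = 8.9501
Node d (S = 87): V_d = 1/1.03·[0.6143·23.9000 + 0.3857·84.8000] = 46.0097
Node 0 (S = 145): V_0 = 1/1.03·[0.6143·8.9501 + 0.3857·46.0097] = 22.5675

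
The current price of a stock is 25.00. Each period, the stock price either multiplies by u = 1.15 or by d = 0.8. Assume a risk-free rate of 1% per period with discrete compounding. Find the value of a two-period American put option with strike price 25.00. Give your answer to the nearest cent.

Risk-neutral probability p = (1 + 0.01 − 0.8)/(1.15 − 0.8) = 0.2100/0.3500 = 0.6000
Terminal stock prices: S_uu = 33.06, S_ud = 23, S_dd = 16
Terminal payoffs (K − S): max(-8.062, 0) = 0, max(2, 0) = 2, max(9, 0) = 9
Node u (S = 28.75): continuation = 1/1.01·[0.6000·0.0000 + 0.4000·2.0000] = 0.7921; exercise value = 0.0000 ≤ continuation, so V_u = 0.7921
Node d (S = 20): continuation = 1/1.01·[0.6000·2.0000 + 0.4000·9.0000] = 4.7525; exercise value = 5.0000 > continuation, so V_d = 5.0000 (exercise)
Node 0 (S = 25): continuation = 1/1.01·[0.6000·0.7921 + 0.4000·5.0000] = 2.4507; exercise value = 0.0000 ≤ continuation, so V_0 = 2.4507

2.45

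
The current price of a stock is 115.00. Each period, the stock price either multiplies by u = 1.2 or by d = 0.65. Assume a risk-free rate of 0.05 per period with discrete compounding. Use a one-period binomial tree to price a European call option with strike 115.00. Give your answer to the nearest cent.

Risk-neutral probability p = (1 + 0.05 − 0.65)/(1.2 − 0.65) = 0.4000/0.5500 = 0.7273
Terminal stock prices: S_u = 138, S_d = 74.75
Terminal payoffs (S − K): max(23, 0) = 23, max(-40.25, 0) = 0
Node 0 (S = 115): V_0 = 1/1.05·[0.7273·23.0000 + 0.2727·0.0000] = 15.9307

15.93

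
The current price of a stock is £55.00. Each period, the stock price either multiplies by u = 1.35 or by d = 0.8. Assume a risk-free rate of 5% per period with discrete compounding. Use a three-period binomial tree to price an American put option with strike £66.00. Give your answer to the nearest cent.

£13.59

Risk-neutral probability p = (1 + 0.05 − 0.8)/(1.35 − 0.8) = 0.2500/0.5500 = 0.4545
Terminal stock prices: S_uuu = 135.3, S_uud = 80.19, S_udd = 47.52, S_ddd = 28.16
Terminal payoffs (K − S): max(-69.32, 0) = 0, max(-14.19, 0) = 0, max(18.48, 0) = 18.48, max(37.84, 0) = 37.84
Node uu (S = 100.2): continuation = 1/1.05·[0.4545·0.0000 + 0.5455·0.0000] = 0.0000; exercise value = 0.0000 ≤ continuation, so V_uu = 0.0000
Node ud (S = 59.4): continuation = 1/1.05·[0.4545·0.0000 + 0.5455·18.4800] = 9.6000; exercise value = 6.6000 ≤ continuation, so V_ud = 9.6000
Node dd (S = 35.2): continuation = 1/1.05·[0.4545·18.4800 + 0.5455·37.8400] = 27.6571; exercise value = 30.8000 > continuation, so V_dd = 30.8000 (exercise)
Node u (S = 74.25): continuation = 1/1.05·[0.4545·0.0000 + 0.5455·9.6000] = 4.9870; exercise value = 0.0000 ≤ continuation, so V_u = 4.9870
Node d (S = 44): continuation = 1/1.05·[0.4545·9.6000 + 0.5455·30.8000] = 20.1558; exercise value = 22.0000 > continuation, so V_d = 22.0000 (exercise)
Node 0 (S = 55): continuation = 1/1.05·[0.4545·4.9870 + 0.5455·22.0000] = 13.5875; exercise value = 11.0000 ≤ continuation, so V_0 = 13.5875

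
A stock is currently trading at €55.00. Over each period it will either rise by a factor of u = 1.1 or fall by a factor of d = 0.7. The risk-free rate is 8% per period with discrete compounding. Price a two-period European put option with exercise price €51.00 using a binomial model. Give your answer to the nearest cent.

Risk-neutral probability p = (1 + 0.08 − 0.7)/(1.1 − 0.7) = 0.3800/0.4000 = 0.9500
Terminal stock prices: S_uu = 66.55, S_ud = 42.35, S_dd = 26.95
Terminal payoffs (K − S): max(-15.55, 0) = 0, max(8.65, 0) = 8.65, max(24.05, 0) = 24.05
Node u (S = 60.5): V_u = 1/1.08·[0.9500·0.0000 + 0.0500·8.6500] = 0.4005
Node d (S = 38.5): V_d = 1/1.08·[0.9500·8.6500 + 0.0500·24.0500] = 8.7222
Node 0 (S = 55): V_0 = 1/1.08·[0.9500·0.4005 + 0.0500·8.7222] = 0.7561

€0.76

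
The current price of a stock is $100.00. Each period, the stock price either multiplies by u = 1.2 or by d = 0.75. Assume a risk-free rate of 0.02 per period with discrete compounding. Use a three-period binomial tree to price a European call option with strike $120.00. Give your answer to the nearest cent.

$10.75

Risk-neutral probability p = (1 + 0.02 − 0.75)/(1.2 − 0.75) = 0.2700/0.4500 = 0.6000
Terminal stock prices: S_uuu = 172.8, S_uud = 108, S_udd = 67.5, S_ddd = 42.19
Terminal payoffs (S − K): max(52.8, 0) = 52.8, max(-12, 0) = 0, max(-52.5, 0) = 0, max(-77.81, 0) = 0
Node uu (S = 144): V_uu = 1/1.02·[0.6000·52.8000 + 0.4000·0.0000] = 31.0588
Node ud (S = 90): V_ud = 1/1.02·[0.6000·0.0000 + 0.4000·0.0000] = 0.0000
Node dd (S = 56.25): V_dd = 1/1.02·[0.6000·0.0000 + 0.4000·0.0000] = 0.0000
Node u (S = 120): V_u = 1/1.02·[0.6000·31.0588 + 0.4000·0.0000] = 18.2699
Node d (S = 75): V_d = 1/1.02·[0.6000·0.0000 + 0.4000·0.0000] = 0.0000
Node 0 (S = 100): V_0 = 1/1.02·[0.6000·18.2699 + 0.4000·0.0000] = 10.7470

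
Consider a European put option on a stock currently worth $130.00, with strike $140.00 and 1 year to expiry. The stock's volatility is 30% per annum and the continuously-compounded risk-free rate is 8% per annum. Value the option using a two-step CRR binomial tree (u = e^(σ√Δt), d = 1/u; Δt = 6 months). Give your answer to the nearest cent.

$15.19

CRR parameters: u = e^(σ√Δt) = e^(0.3·√0.5) = 1.2363, d = 1/u = 0.8089
Per-period rate: rΔt = 0.08·0.5 = 0.04, so R = e^0.04 = 1.0408
Risk-neutral probability p = (e^0.04 − 0.8089)/(1.2363 − 0.8089) = 0.2320/0.4275 = 0.5426
Terminal stock prices: S_uu = 198.7, S_ud = 130, S_dd = 85.05
Terminal payoffs (K − S): max(-58.7, 0) = 0, max(10, 0) = 10, max(54.95, 0) = 54.95
Node u (S = 160.7): V_u = e^(−0.04)·[0.5426·0.0000 + 0.4574·10.0000] = 4.3943
Node d (S = 105.2): V_d = e^(−0.04)·[0.5426·10.0000 + 0.4574·54.9474] = 29.3590
Node 0 (S = 130): V_0 = e^(−0.04)·[0.5426·4.3943 + 0.4574·29.3590] = 15.1922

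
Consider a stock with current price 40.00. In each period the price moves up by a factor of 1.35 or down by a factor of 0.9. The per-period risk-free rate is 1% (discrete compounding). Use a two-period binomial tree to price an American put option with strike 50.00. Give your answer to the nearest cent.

10.73

Risk-neutral probability p = (1 + 0.01 − 0.9)/(1.35 − 0.9) = 0.1100/0.4500 = 0.2444
Terminal stock prices: S_uu = 72.9, S_ud = 48.6, S_dd = 32.4
Terminal payoffs (K − S): max(-22.9, 0) = 0, max(1.4, 0) = 1.4, max(17.6, 0) = 17.6
Node u (S = 54): continuation = 1/1.01·[0.2444·0.0000 + 0.7556·1.4000] = 1.0473; exercise value = 0.0000 ≤ continuation, so V_u = 1.0473
Node d (S = 36): continuation = 1/1.01·[0.2444·1.4000 + 0.7556·17.6000] = 13.5050; exercise value = 14.0000 > continuation, so V_d = 14.0000 (exercise)
Node 0 (S = 40): continuation = 1/1.01·[0.2444·1.0473 + 0.7556·14.0000] = 10.7265; exercise value = 10.0000 ≤ continuation, so V_0 = 10.7265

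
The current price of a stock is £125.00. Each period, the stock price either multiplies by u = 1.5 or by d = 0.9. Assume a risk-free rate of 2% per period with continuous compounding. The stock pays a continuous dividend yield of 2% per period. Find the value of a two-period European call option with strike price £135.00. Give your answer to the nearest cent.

£12.91

Per-period risk-free factor R = e^0.02 = 1.0202; dividend-adjusted growth = e^(0.02−0.02) = 1.0000.
Risk-neutral probability p = (1.0000 − 0.9)/(1.5 − 0.9) = 0.1000/0.6000 = 0.1667
Terminal stock prices: S_uu = 281.2, S_ud = 168.8, S_dd = 101.2
Terminal payoffs (S − K): max(146.2, 0) = 146.2, max(33.75, 0) = 33.75, max(-33.75, 0) = 0
Node u (S = 187.5): V_u = e^(−0.02)·[0.1667·146.2500 + 0.8333·33.7500] = 51.4604
Node d (S = 112.5): V_d = e^(−0.02)·[0.1667·33.7500 + 0.8333·0.0000] = 5.5136
Node 0 (S = 125): V_0 = e^(−0.02)·[0.1667·51.4604 + 0.8333·5.5136] = 12.9106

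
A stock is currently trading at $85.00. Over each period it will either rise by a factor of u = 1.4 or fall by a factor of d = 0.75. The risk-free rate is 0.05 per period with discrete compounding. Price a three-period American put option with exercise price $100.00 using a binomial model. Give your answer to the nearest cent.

Risk-neutral probability p = (1 + 0.05 − 0.75)/(1.4 − 0.75) = 0.3000/0.6500 = 0.4615
Terminal stock prices: S_uuu = 233.2, S_uud = 124.9, S_udd = 66.94, S_ddd = 35.86
Terminal payoffs (K − S): max(-133.2, 0) = 0, max(-24.95, 0) = 0, max(33.06, 0) = 33.06, max(64.14, 0) = 64.14
Node uu (S = 166.6): continuation = 1/1.05·[0.4615·0.0000 + 0.5385·0.0000] = 0.0000; exercise value = 0.0000 ≤ continuation, so V_uu = 0.0000
Node ud (S = 89.25): continuation = 1/1.05·[0.4615·0.0000 + 0.5385·33.0625] = 16.9551; exercise value = 10.7500 ≤ continuation, so V_ud = 16.9551
Node dd (S = 47.81): continuation = 1/1.05·[0.4615·33.0625 + 0.5385·64.1406] = 47.4256; exercise value = 52.1875 > continuation, so V_dd = 52.1875 (exercise)
Node u (S = 119): continuation = 1/1.05·[0.4615·0.0000 + 0.5385·16.9551] = 8.6949; exercise value = 0.0000 ≤ continuation, so V_u = 8.6949
Node d (S = 63.75): continuation = 1/1.05·[0.4615·16.9551 + 0.5385·52.1875] = 34.2156; exercise value = 36.2500 > continuation, so V_d = 36.2500 (exercise)
Node 0 (S = 85): continuation = 1/1.05·[0.4615·8.6949 + 0.5385·36.2500] = 22.4117; exercise value = 15.0000 ≤ continuation, so V_0 = 22.4117

$22.41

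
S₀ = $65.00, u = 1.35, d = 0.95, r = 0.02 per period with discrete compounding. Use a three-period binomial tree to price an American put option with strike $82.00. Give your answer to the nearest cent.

Risk-neutral probability p = (1 + 0.02 − 0.95)/(1.35 − 0.95) = 0.0700/0.4000 = 0.1750
Terminal stock prices: S_uuu = 159.9, S_uud = 112.5, S_udd = 79.19, S_ddd = 55.73
Terminal payoffs (K − S): max(-77.92, 0) = 0, max(-30.54, 0) = 0, max(2.806, 0) = 2.806, max(26.27, 0) = 26.27
Node uu (S = 118.5): continuation = 1/1.02·[0.1750·0.0000 + 0.8250·0.0000] = 0.0000; exercise value = 0.0000 ≤ continuation, so V_uu = 0.0000
Node ud (S = 83.36): continuation = 1/1.02·[0.1750·0.0000 + 0.8250·2.8056] = 2.2693; exercise value = 0.0000 ≤ continuation, so V_ud = 2.2693
Node dd (S = 58.66): continuation = 1/1.02·[0.1750·2.8056 + 0.8250·26.2706] = 21.7297; exercise value = 23.3375 > continuation, so V_dd = 23.3375 (exercise)
Node u (S = 87.75): continuation = 1/1.02·[0.1750·0.0000 + 0.8250·2.2693] = 1.8354; exercise value = 0.0000 ≤ continuation, so V_u = 1.8354
Node d (S = 61.75): continuation = 1/1.02·[0.1750·2.2693 + 0.8250·23.3375] = 19.2653; exercise value = 20.2500 > continuation, so V_d = 20.2500 (exercise)
Node 0 (S = 65): continuation = 1/1.02·[0.1750·1.8354 + 0.8250·20.2500] = 16.6936; exercise value = 17.0000 > continuation, so V_0 = 17.0000 (exercise)

$17.00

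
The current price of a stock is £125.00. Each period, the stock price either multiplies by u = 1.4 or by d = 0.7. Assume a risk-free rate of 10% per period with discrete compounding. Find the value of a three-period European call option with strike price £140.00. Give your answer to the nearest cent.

£38.39

Risk-neutral probability p = (1 + 0.1 − 0.7)/(1.4 − 0.7) = 0.4000/0.7000 = 0.5714
Terminal stock prices: S_uuu = 343, S_uud = 171.5, S_udd = 85.75, S_ddd = 42.87
Terminal payoffs (S − K): max(203, 0) = 203, max(31.5, 0) = 31.5, max(-54.25, 0) = 0, max(-97.12, 0) = 0
Node uu (S = 245): V_uu = 1/1.1·[0.5714·203.0000 + 0.4286·31.5000] = 117.7273
Node ud (S = 122.5): V_ud = 1/1.1·[0.5714·31.5000 + 0.4286·0.0000] = 16.3636
Node dd (S = 61.25): V_dd = 1/1.1·[0.5714·0.0000 + 0.4286·0.0000] = 0.0000
Node u (S = 175): V_u = 1/1.1·[0.5714·117.7273 + 0.4286·16.3636] = 67.5325
Node d (S = 87.5): V_d = 1/1.1·[0.5714·16.3636 + 0.4286·0.0000] = 8.5006
Node 0 (S = 125): V_0 = 1/1.1·[0.5714·67.5325 + 0.4286·8.5006] = 38.3937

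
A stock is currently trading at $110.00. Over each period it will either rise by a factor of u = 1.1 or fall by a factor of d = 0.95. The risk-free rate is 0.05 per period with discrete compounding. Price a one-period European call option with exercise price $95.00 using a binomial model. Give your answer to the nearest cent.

$19.52

Risk-neutral probability p = (1 + 0.05 − 0.95)/(1.1 − 0.95) = 0.1000/0.1500 = 0.6667
Terminal stock prices: S_u = 121, S_d = 104.5
Terminal payoffs (S − K): max(26, 0) = 26, max(9.5, 0) = 9.5
Node 0 (S = 110): V_0 = 1/1.05·[0.6667·26.0000 + 0.3333·9.5000] = 19.5238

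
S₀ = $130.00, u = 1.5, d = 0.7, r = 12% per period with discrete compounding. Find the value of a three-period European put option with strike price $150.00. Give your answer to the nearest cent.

Risk-neutral probability p = (1 + 0.12 − 0.7)/(1.5 − 0.7) = 0.4200/0.8000 = 0.5250
Terminal stock prices: S_uuu = 438.8, S_uud = 204.8, S_udd = 95.55, S_ddd = 44.59
Terminal payoffs (K − S): max(-288.8, 0) = 0, max(-54.75, 0) = 0, max(54.45, 0) = 54.45, max(105.4, 0) = 105.4
Node uu (S = 292.5): V_uu = 1/1.12·[0.5250·0.0000 + 0.4750·0.0000] = 0.0000
Node ud (S = 136.5): V_ud = 1/1.12·[0.5250·0.0000 + 0.4750·54.4500] = 23.0926
Node dd (S = 63.7): V_dd = 1/1.12·[0.5250·54.4500 + 0.4750·105.4100] = 70.2286
Node u (S = 195): V_u = 1/1.12·[0.5250·0.0000 + 0.4750·23.0926] = 9.7938
Node d (S = 91): V_d = 1/1.12·[0.5250·23.0926 + 0.4750·70.2286] = 40.6091
Node 0 (S = 130): V_0 = 1/1.12·[0.5250·9.7938 + 0.4750·40.6091] = 21.8134

$21.81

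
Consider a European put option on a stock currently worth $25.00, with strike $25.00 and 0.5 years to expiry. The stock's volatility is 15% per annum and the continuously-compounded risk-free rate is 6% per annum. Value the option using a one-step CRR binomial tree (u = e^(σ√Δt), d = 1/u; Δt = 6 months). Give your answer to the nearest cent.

CRR parameters: u = e^(σ√Δt) = e^(0.15·√0.5) = 1.1119, d = 1/u = 0.8994
Per-period rate: rΔt = 0.06·0.5 = 0.03, so R = e^0.03 = 1.0305
Risk-neutral probability p = (e^0.03 − 0.8994)/(1.1119 − 0.8994) = 0.1311/0.2125 = 0.6168
Terminal stock prices: S_u = 27.8, S_d = 22.48
Terminal payoffs (K − S): max(-2.797, 0) = 0, max(2.516, 0) = 2.516
Node 0 (S = 25): V_0 = e^(−0.03)·[0.6168·0.0000 + 0.3832·2.5159] = 0.9356

$0.94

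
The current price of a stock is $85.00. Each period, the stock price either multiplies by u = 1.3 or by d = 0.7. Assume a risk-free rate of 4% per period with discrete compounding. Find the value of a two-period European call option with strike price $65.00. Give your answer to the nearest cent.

$28.96

Risk-neutral probability p = (1 + 0.04 − 0.7)/(1.3 − 0.7) = 0.3400/0.6000 = 0.5667
Terminal stock prices: S_uu = 143.7, S_ud = 77.35, S_dd = 41.65
Terminal payoffs (S − K): max(78.65, 0) = 78.65, max(12.35, 0) = 12.35, max(-23.35, 0) = 0
Node u (S = 110.5): V_u = 1/1.04·[0.5667·78.6500 + 0.4333·12.3500] = 48.0000
Node d (S = 59.5): V_d = 1/1.04·[0.5667·12.3500 + 0.4333·0.0000] = 6.7292
Node 0 (S = 85): V_0 = 1/1.04·[0.5667·48.0000 + 0.4333·6.7292] = 28.9577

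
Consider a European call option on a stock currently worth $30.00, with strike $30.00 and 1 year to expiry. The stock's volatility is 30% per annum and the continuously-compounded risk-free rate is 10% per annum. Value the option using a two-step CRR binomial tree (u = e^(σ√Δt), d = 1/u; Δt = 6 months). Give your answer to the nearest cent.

CRR parameters: u = e^(σ√Δt) = e^(0.3·√0.5) = 1.2363, d = 1/u = 0.8089
Per-period rate: rΔt = 0.1·0.5 = 0.05, so R = e^0.05 = 1.0513
Risk-neutral probability p = (e^0.05 − 0.8089)/(1.2363 − 0.8089) = 0.2424/0.4275 = 0.5671
Terminal stock prices: S_uu = 45.85, S_ud = 30, S_dd = 19.63
Terminal payoffs (S − K): max(15.85, 0) = 15.85, max(0, 0) = 0, max(-10.37, 0) = 0
Node u (S = 37.09): V_u = e^(−0.05)·[0.5671·15.8540 + 0.4329·0.0000] = 8.5525
Node d (S = 24.27): V_d = e^(−0.05)·[0.5671·0.0000 + 0.4329·0.0000] = 0.0000
Node 0 (S = 30): V_0 = e^(−0.05)·[0.5671·8.5525 + 0.4329·0.0000] = 4.6136

$4.61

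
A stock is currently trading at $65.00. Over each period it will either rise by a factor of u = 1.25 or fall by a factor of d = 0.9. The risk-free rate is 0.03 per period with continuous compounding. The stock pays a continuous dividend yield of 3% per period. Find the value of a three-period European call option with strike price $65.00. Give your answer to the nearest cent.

$5.87

Per-period risk-free factor R = e^0.03 = 1.0305; dividend-adjusted growth = e^(0.03−0.03) = 1.0000.
Risk-neutral probability p = (1.0000 − 0.9)/(1.25 − 0.9) = 0.1000/0.3500 = 0.2857
Terminal stock prices: S_uuu = 127, S_uud = 91.41, S_udd = 65.81, S_ddd = 47.39
Terminal payoffs (S − K): max(61.95, 0) = 61.95, max(26.41, 0) = 26.41, max(0.8125, 0) = 0.8125, max(-17.61, 0) = 0
Node uu (S = 101.6): V_uu = e^(−0.03)·[0.2857·61.9531 + 0.7143·26.4062] = 35.4819
Node ud (S = 73.12): V_ud = e^(−0.03)·[0.2857·26.4062 + 0.7143·0.8125] = 7.8849
Node dd (S = 52.65): V_dd = e^(−0.03)·[0.2857·0.8125 + 0.7143·0.0000] = 0.2253
Node u (S = 81.25): V_u = e^(−0.03)·[0.2857·35.4819 + 0.7143·7.8849] = 15.3037
Node d (S = 58.5): V_d = e^(−0.03)·[0.2857·7.8849 + 0.7143·0.2253] = 2.3424
Node 0 (S = 65): V_0 = e^(−0.03)·[0.2857·15.3037 + 0.7143·2.3424] = 5.8669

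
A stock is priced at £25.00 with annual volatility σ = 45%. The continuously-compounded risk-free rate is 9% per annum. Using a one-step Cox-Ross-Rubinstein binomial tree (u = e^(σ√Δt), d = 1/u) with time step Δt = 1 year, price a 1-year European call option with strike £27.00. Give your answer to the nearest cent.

CRR parameters: u = e^(σ√Δt) = e^(0.45·√1) = 1.5683, d = 1/u = 0.6376
Per-period rate: rΔt = 0.09·1 = 0.09, so R = e^0.09 = 1.0942
Risk-neutral probability p = (e^0.09 − 0.6376)/(1.5683 − 0.6376) = 0.4565/0.9307 = 0.4905
Terminal stock prices: S_u = 39.21, S_d = 15.94
Terminal payoffs (S − K): max(12.21, 0) = 12.21, max(-11.06, 0) = 0
Node 0 (S = 25): V_0 = e^(−0.09)·[0.4905·12.2078 + 0.5095·0.0000] = 5.4731

£5.47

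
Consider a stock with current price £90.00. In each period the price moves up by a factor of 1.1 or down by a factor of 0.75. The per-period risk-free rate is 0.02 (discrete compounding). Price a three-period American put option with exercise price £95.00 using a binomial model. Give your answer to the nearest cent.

£11.39

Risk-neutral probability p = (1 + 0.02 − 0.75)/(1.1 − 0.75) = 0.2700/0.3500 = 0.7714
Terminal stock prices: S_uuu = 119.8, S_uud = 81.68, S_udd = 55.69, S_ddd = 37.97
Terminal payoffs (K − S): max(-24.79, 0) = 0, max(13.32, 0) = 13.32, max(39.31, 0) = 39.31, max(57.03, 0) = 57.03
Node uu (S = 108.9): continuation = 1/1.02·[0.7714·0.0000 + 0.2286·13.3250] = 2.9860; exercise value = 0.0000 ≤ continuation, so V_uu = 2.9860
Node ud (S = 74.25): continuation = 1/1.02·[0.7714·13.3250 + 0.2286·39.3125] = 18.8873; exercise value = 20.7500 > continuation, so V_ud = 20.7500 (exercise)
Node dd (S = 50.62): continuation = 1/1.02·[0.7714·39.3125 + 0.2286·57.0312] = 42.5123; exercise value = 44.3750 > continuation, so V_dd = 44.3750 (exercise)
Node u (S = 99): continuation = 1/1.02·[0.7714·2.9860 + 0.2286·20.7500] = 6.9082; exercise value = 0.0000 ≤ continuation, so V_u = 6.9082
Node d (S = 67.5): continuation = 1/1.02·[0.7714·20.7500 + 0.2286·44.3750] = 25.6373; exercise value = 27.5000 > continuation, so V_d = 27.5000 (exercise)
Node 0 (S = 90): continuation = 1/1.02·[0.7714·6.9082 + 0.2286·27.5000] = 11.3871; exercise value = 5.0000 ≤ continuation, so V_0 = 11.3871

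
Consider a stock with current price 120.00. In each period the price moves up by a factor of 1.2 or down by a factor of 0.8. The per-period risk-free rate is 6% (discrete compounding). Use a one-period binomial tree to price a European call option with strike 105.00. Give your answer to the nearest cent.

23.92

Risk-neutral probability p = (1 + 0.06 − 0.8)/(1.2 − 0.8) = 0.2600/0.4000 = 0.6500
Terminal stock prices: S_u = 144, S_d = 96
Terminal payoffs (S − K): max(39, 0) = 39, max(-9, 0) = 0
Node 0 (S = 120): V_0 = 1/1.06·[0.6500·39.0000 + 0.3500·0.0000] = 23.9151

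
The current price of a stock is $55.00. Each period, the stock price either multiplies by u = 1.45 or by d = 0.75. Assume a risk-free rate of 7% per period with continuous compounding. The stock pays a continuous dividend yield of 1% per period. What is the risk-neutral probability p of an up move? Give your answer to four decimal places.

Per-period risk-free factor R = e^0.07 = 1.0725; dividend-adjusted growth = e^(0.07−0.01) = 1.0618.
Risk-neutral probability p = (1.0618 − 0.75)/(1.45 − 0.75) = 0.3118/0.7000 = 0.4455

p = 0.4455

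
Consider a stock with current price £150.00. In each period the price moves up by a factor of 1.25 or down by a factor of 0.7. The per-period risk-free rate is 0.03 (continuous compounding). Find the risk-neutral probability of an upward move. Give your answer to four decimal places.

Risk-neutral probability p = (e^0.03 − 0.7)/(1.25 − 0.7) = 0.3305/0.5500 = 0.6008

p = 0.6008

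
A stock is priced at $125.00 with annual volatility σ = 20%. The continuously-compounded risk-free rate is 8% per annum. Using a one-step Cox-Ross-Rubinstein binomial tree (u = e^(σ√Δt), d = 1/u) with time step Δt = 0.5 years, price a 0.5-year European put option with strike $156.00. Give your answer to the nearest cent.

$24.88

CRR parameters: u = e^(σ√Δt) = e^(0.2·√0.5) = 1.1519, d = 1/u = 0.8681
Per-period rate: rΔt = 0.08·0.5 = 0.04, so R = e^0.04 = 1.0408
Risk-neutral probability p = (e^0.04 − 0.8681)/(1.1519 − 0.8681) = 0.1727/0.2838 = 0.6085
Terminal stock prices: S_u = 144, S_d = 108.5
Terminal payoffs (K − S): max(12.01, 0) = 12.01, max(47.48, 0) = 47.48
Node 0 (S = 125): V_0 = e^(−0.04)·[0.6085·12.0113 + 0.3915·47.4846] = 24.8832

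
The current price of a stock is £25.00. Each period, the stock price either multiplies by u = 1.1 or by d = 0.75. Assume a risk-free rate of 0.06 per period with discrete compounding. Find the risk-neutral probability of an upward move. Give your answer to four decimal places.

Risk-neutral probability p = (1 + 0.06 − 0.75)/(1.1 − 0.75) = 0.3100/0.3500 = 0.8857

p = 0.8857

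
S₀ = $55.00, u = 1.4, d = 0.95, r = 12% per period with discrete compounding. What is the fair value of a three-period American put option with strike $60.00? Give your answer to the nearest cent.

$5.00

Risk-neutral probability p = (1 + 0.12 − 0.95)/(1.4 − 0.95) = 0.1700/0.4500 = 0.3778
Terminal stock prices: S_uuu = 150.9, S_uud = 102.4, S_udd = 69.49, S_ddd = 47.16
Terminal payoffs (K − S): max(-90.92, 0) = 0, max(-42.41, 0) = 0, max(-9.492, 0) = 0, max(12.84, 0) = 12.84
Node uu (S = 107.8): continuation = 1/1.12·[0.3778·0.0000 + 0.6222·0.0000] = 0.0000; exercise value = 0.0000 ≤ continuation, so V_uu = 0.0000
Node ud (S = 73.15): continuation = 1/1.12·[0.3778·0.0000 + 0.6222·0.0000] = 0.0000; exercise value = 0.0000 ≤ continuation, so V_ud = 0.0000
Node dd (S = 49.64): continuation = 1/1.12·[0.3778·0.0000 + 0.6222·12.8444] = 7.1358; exercise value = 10.3625 > continuation, so V_dd = 10.3625 (exercise)
Node u (S = 77): continuation = 1/1.12·[0.3778·0.0000 + 0.6222·0.0000] = 0.0000; exercise value = 0.0000 ≤ continuation, so V_u = 0.0000
Node d (S = 52.25): continuation = 1/1.12·[0.3778·0.0000 + 0.6222·10.3625] = 5.7569; exercise value = 7.7500 > continuation, so V_d = 7.7500 (exercise)
Node 0 (S = 55): continuation = 1/1.12·[0.3778·0.0000 + 0.6222·7.7500] = 4.3056; exercise value = 5.0000 > continuation, so V_0 = 5.0000 (exercise)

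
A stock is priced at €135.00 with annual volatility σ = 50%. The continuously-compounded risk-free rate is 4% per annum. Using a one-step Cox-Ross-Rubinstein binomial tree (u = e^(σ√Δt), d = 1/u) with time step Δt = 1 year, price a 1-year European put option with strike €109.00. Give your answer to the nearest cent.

€15.20

CRR parameters: u = e^(σ√Δt) = e^(0.5·√1) = 1.6487, d = 1/u = 0.6065
Per-period rate: rΔt = 0.04·1 = 0.04, so R = e^0.04 = 1.0408
Risk-neutral probability p = (e^0.04 − 0.6065)/(1.6487 − 0.6065) = 0.4343/1.0422 = 0.4167
Terminal stock prices: S_u = 222.6, S_d = 81.88
Terminal payoffs (K − S): max(-113.6, 0) = 0, max(27.12, 0) = 27.12
Node 0 (S = 135): V_0 = e^(−0.04)·[0.4167·0.0000 + 0.5833·27.1184] = 15.1979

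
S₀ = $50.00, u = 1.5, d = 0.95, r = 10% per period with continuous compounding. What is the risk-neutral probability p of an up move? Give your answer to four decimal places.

p = 0.2821

Risk-neutral probability p = (e^0.1 − 0.95)/(1.5 − 0.95) = 0.1552/0.5500 = 0.2821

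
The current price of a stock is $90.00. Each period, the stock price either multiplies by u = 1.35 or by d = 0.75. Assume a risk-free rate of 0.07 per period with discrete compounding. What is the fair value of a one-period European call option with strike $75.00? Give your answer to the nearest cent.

$23.18

Risk-neutral probability p = (1 + 0.07 − 0.75)/(1.35 − 0.75) = 0.3200/0.6000 = 0.5333
Terminal stock prices: S_u = 121.5, S_d = 67.5
Terminal payoffs (S − K): max(46.5, 0) = 46.5, max(-7.5, 0) = 0
Node 0 (S = 90): V_0 = 1/1.07·[0.5333·46.5000 + 0.4667·0.0000] = 23.1776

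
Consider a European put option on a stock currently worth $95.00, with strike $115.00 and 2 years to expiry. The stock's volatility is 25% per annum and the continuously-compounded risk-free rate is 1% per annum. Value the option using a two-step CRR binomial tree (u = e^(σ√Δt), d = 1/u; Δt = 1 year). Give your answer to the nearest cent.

CRR parameters: u = e^(σ√Δt) = e^(0.25·√1) = 1.2840, d = 1/u = 0.7788
Per-period rate: rΔt = 0.01·1 = 0.01, so R = e^0.01 = 1.0101
Risk-neutral probability p = (e^0.01 − 0.7788)/(1.2840 − 0.7788) = 0.2312/0.5052 = 0.4577
Terminal stock prices: S_uu = 156.6, S_ud = 95, S_dd = 57.62
Terminal payoffs (K − S): max(-41.63, 0) = 0, max(20, 0) = 20, max(57.38, 0) = 57.38
Node u (S = 122): V_u = e^(−0.01)·[0.4577·0.0000 + 0.5423·20.0000] = 10.7378
Node d (S = 73.99): V_d = e^(−0.01)·[0.4577·20.0000 + 0.5423·57.3796] = 39.8697
Node 0 (S = 95): V_0 = e^(−0.01)·[0.4577·10.7378 + 0.5423·39.8697] = 26.2715

$26.27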